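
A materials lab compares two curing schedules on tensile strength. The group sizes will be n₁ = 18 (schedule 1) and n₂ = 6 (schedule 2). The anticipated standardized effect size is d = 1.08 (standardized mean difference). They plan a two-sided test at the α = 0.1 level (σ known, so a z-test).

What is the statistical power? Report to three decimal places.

Power ≈ 0.741

Noncentrality parameter: δ = d / √(1/n₁ + 1/n₂) = 1.08 / √(1/18 + 1/6) = 2.2910
Critical value for a two-sided test at α = 0.1: z_{α/2} = 1.645.
Power = Φ(δ − 1.645) + Φ(−δ − 1.645) = Φ(0.646) + Φ(-3.936) = 0.7409 + 0.0000 = 0.7410.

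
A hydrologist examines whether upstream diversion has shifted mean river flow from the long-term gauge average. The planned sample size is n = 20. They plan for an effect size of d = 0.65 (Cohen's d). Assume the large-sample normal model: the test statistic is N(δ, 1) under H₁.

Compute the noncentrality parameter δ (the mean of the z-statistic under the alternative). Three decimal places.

The noncentrality parameter scales effect size by the design's sample-size factor: δ = d·√n = 0.65 × √20 = 2.9069

δ ≈ 2.907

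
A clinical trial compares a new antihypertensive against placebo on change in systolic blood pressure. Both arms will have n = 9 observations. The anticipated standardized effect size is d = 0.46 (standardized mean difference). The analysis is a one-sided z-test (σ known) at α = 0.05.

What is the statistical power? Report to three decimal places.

Noncentrality parameter: δ = d·√(n/2) = 0.46 × √(9/2) = 0.9758
One-sided α = 0.05 → critical value z_{0.05} = 1.645.
Power = P(Z > 1.645 − δ) = Φ(-0.669) = 0.2517.

Power ≈ 0.252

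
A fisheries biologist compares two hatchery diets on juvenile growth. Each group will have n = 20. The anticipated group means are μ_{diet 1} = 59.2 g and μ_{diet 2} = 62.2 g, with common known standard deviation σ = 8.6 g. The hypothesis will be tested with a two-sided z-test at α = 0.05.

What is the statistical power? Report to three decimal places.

Power ≈ 0.197

Standardized effect: d = |μ_{diet 1} − μ_{diet 2}| / σ = |59.2 − 62.2| / 8.6 = 0.3488
Noncentrality parameter: δ = d·√(n/2) = 0.3488 × √(20/2) = 1.1031
Two-sided α = 0.05 → critical value z_{0.025} = 1.960.
Power = Φ(δ − 1.960) + Φ(−δ − 1.960) = Φ(-0.857) + Φ(-3.063) = 0.1958 + 0.0011 = 0.1969.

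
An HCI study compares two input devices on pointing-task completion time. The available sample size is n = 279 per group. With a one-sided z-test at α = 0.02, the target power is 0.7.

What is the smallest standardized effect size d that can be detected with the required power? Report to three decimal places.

Required noncentrality: δ = z_{0.02} + z_{0.30} = 2.054 + 0.524 = 2.578.
δ = d·√(n/2) ⇒ d = δ/√(n/2) = 2.578/√(279/2) = 0.2183.

d ≈ 0.218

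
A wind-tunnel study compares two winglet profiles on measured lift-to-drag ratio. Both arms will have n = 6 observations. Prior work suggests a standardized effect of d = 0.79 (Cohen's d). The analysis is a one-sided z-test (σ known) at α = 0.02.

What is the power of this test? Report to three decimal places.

Power ≈ 0.247

Noncentrality parameter: δ = d·√(n/2) = 0.79 × √(6/2) = 1.3683
Critical value for a one-sided test at α = 0.02: z_α = 2.054.
Power = Φ(δ − 2.054) = Φ(-0.685) = 0.2465.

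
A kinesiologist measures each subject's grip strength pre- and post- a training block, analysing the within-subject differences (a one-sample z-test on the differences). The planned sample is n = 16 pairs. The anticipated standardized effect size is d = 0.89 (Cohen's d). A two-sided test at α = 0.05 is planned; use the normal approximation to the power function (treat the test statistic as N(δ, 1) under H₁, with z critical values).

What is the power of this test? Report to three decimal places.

Noncentrality parameter: δ = d·√n = 0.89 × √16 = 3.5600
Critical value for a two-sided test at α = 0.05: z_{α/2} = 1.960.
Power = Φ(δ − 1.960) + Φ(−δ − 1.960) = Φ(1.600) + Φ(-5.520) = 0.9452 + 0.0000 = 0.9452.

Power ≈ 0.945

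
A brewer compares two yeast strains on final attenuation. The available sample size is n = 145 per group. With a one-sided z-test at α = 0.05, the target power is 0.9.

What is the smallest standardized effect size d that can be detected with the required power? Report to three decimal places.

Required noncentrality: δ = z_{0.05} + z_{0.10} = 1.645 + 1.282 = 2.926.
δ = d·√(n/2) ⇒ d = δ/√(n/2) = 2.926/√(145/2) = 0.3437.

d ≈ 0.344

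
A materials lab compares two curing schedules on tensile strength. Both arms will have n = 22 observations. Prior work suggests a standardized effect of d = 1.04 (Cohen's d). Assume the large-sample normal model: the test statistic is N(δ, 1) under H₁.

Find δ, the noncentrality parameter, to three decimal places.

The noncentrality parameter scales effect size by the design's sample-size factor: δ = d·√(n/2) = 1.04 × √(22/2) = 3.4493

δ ≈ 3.449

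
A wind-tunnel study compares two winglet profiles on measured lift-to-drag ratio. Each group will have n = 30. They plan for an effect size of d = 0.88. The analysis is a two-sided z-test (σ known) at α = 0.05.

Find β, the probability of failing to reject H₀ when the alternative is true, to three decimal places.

β ≈ 0.074

Noncentrality parameter: δ = d·√(n/2) = 0.88 × √(30/2) = 3.4082
Two-sided α = 0.05 → critical value z_{0.025} = 1.960.
Power = Φ(δ − 1.960) + Φ(−δ − 1.960) = Φ(1.448) + Φ(-5.368) = 0.9262 + 0.0000 = 0.9262.
Type II error: β = 1 − power = 1 − 0.9262 = 0.0738.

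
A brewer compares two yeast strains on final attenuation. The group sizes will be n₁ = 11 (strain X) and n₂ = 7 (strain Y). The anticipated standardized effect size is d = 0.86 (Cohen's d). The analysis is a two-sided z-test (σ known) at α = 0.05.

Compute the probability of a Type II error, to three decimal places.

Noncentrality parameter: δ = d / √(1/n₁ + 1/n₂) = 0.86 / √(1/11 + 1/7) = 1.7787
Two-sided α = 0.05 → critical value z_{0.025} = 1.960.
Power = Φ(δ − 1.960) + Φ(−δ − 1.960) = Φ(-0.181) + Φ(-3.739) = 0.4281 + 0.0001 = 0.4282.
Type II error: β = 1 − power = 1 − 0.4282 = 0.5718.

β ≈ 0.572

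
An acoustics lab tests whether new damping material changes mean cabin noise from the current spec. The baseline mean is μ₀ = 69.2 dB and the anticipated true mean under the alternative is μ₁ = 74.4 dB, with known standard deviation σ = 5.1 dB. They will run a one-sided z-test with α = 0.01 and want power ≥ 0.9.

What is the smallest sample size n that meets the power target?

Standardized effect: d = |μ₁ − μ₀| / σ = |74.4 − 69.2| / 5.1 = 1.0196
For power 0.9 need Φ(δ − z_{0.01}) = 0.9, so δ = z_{0.01} + z_{0.10} = 2.326 + 1.282 = 3.608.
δ = d·√n ⇒ n = (δ/d)² = (3.608 / 1.0196)² = 12.52.
Rounding up, n = 13.

n = 13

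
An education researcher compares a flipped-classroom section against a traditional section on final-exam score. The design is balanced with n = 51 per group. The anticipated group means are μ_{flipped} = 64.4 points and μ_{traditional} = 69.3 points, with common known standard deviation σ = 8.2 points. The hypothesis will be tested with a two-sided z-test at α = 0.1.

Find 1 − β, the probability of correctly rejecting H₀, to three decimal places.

Power ≈ 0.915

Standardized effect: d = |μ_{flipped} − μ_{traditional}| / σ = |64.4 − 69.3| / 8.2 = 0.5976
Noncentrality parameter: δ = d·√(n/2) = 0.5976 × √(51/2) = 3.0175
Critical value for a two-sided test at α = 0.1: z_{α/2} = 1.645.
Power = Φ(δ − 1.645) + Φ(−δ − 1.645) = Φ(1.373) + Φ(-4.662) = 0.9151 + 0.0000 = 0.9151.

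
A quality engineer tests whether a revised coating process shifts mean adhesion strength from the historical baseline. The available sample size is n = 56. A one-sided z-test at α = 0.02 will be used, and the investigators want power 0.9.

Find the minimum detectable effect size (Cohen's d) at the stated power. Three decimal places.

d ≈ 0.446

Required noncentrality: δ = z_{0.02} + z_{0.10} = 2.054 + 1.282 = 3.335.
δ = d·√n ⇒ d = δ/√n = 3.335/√56 = 0.4457.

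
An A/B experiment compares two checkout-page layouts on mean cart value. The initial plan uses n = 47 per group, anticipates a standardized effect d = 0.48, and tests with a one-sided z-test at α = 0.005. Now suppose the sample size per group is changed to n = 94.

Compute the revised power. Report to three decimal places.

Power ≈ 0.763

With n = 94 per group: δ = d·√(n/2) = 0.48 × √(94/2) = 3.2907. Critical value z_{0.005} = 2.576.
Revised power = P(Z > 2.576 − δ) = Φ(0.715) = 0.7627.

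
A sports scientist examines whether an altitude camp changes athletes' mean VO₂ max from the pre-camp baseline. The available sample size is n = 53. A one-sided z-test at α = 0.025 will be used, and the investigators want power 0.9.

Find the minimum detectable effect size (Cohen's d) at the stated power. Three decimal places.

d ≈ 0.445

Need Φ(δ − 1.960) = 0.9, so δ = 1.960 + 1.282 = 3.242.
δ = d·√n ⇒ d = δ/√n = 3.242/√53 = 0.4453.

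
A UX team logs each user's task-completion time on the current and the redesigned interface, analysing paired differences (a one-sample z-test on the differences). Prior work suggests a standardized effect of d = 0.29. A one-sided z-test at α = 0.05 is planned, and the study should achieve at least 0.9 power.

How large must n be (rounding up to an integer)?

n = 102

For power 0.9 need Φ(δ − z_{0.05}) = 0.9, so δ = z_{0.05} + z_{0.10} = 1.645 + 1.282 = 2.926.
δ = d·√n ⇒ n = (δ/d)² = (2.926 / 0.29)² = 101.83.
Round up to the next whole unit.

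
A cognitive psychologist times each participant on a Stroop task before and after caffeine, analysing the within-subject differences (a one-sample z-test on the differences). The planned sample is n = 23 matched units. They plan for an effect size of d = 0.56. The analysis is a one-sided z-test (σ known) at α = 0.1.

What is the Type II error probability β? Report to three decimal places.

Noncentrality parameter: δ = d·√n = 0.56 × √23 = 2.6857
One-sided α = 0.1 → critical value z_{0.1} = 1.282.
Power = P(Z > 1.282 − δ) = Φ(1.404) = 0.9199.
Type II error: β = 1 − power = 1 − 0.9199 = 0.0801.

β ≈ 0.080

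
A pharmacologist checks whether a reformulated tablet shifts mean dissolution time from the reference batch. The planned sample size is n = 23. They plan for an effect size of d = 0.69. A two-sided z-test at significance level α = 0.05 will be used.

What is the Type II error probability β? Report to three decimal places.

β ≈ 0.089

Noncentrality parameter: δ = d·√n = 0.69 × √23 = 3.3091
Critical value for a two-sided test at α = 0.05: z_{α/2} = 1.960.
Power = Φ(δ − 1.960) + Φ(−δ − 1.960) = Φ(1.349) + Φ(-5.269) = 0.9114 + 0.0000 = 0.9114.
Type II error: β = 1 − power = 1 − 0.9114 = 0.0886.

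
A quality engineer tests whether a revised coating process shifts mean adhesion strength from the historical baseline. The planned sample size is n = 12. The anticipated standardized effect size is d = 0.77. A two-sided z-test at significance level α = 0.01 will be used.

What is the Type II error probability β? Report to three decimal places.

Noncentrality parameter: δ = d·√n = 0.77 × √12 = 2.6674
Critical value for a two-sided test at α = 0.01: z_{α/2} = 2.576.
Power = Φ(δ − 2.576) + Φ(−δ − 2.576) = Φ(0.092) + Φ(-5.243) = 0.5365 + 0.0000 = 0.5365.
Type II error: β = 1 − power = 1 − 0.5365 = 0.4635.

β ≈ 0.464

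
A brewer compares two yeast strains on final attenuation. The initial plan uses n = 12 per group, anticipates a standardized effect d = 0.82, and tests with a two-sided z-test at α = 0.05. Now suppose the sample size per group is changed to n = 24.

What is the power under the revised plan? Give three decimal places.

Power ≈ 0.811

With n = 24 per group: δ = d·√(n/2) = 0.82 × √(24/2) = 2.8406. Critical value z_{0.025} = 1.960.
Revised power = Φ(δ − 1.960) + Φ(−δ − 1.960) = Φ(0.881) + Φ(-4.801) = 0.8107 + 0.0000 = 0.8107.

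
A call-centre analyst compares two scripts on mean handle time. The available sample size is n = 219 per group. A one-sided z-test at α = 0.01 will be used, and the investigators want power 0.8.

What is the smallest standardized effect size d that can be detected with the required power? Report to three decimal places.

d ≈ 0.303

Need Φ(δ − 2.326) = 0.8, so δ = 2.326 + 0.842 = 3.168.
δ = d·√(n/2) ⇒ d = δ/√(n/2) = 3.168/√(219/2) = 0.3027.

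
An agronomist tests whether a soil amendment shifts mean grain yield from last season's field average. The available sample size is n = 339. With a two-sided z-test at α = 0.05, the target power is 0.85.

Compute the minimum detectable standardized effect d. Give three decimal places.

Required noncentrality: δ = z_{0.025} + z_{0.15} = 1.960 + 1.036 = 2.996.
(Lower-tail contribution to power is negligible for δ > 0.)
δ = d·√n ⇒ d = δ/√n = 2.996/√339 = 0.1627.

d ≈ 0.163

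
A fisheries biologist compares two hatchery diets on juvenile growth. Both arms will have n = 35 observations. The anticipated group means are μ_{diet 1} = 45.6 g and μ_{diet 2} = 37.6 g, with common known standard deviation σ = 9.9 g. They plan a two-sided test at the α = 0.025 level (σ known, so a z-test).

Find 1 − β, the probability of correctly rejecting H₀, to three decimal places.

Power ≈ 0.873

Standardized effect: d = |μ_{diet 1} − μ_{diet 2}| / σ = |45.6 − 37.6| / 9.9 = 0.8081
Noncentrality parameter: δ = d·√(n/2) = 0.8081 × √(35/2) = 3.3804
Critical value for a two-sided test at α = 0.025: z_{α/2} = 2.241.
Power = Φ(δ − 2.241) + Φ(−δ − 2.241) = Φ(1.139) + Φ(-5.622) = 0.8727 + 0.0000 = 0.8727.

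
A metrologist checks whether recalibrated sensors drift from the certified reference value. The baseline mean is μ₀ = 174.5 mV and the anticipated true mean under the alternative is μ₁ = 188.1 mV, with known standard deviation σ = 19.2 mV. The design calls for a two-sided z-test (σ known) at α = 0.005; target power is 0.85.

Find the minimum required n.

Standardized effect: d = |μ₁ − μ₀| / σ = |188.1 − 174.5| / 19.2 = 0.7083
For power 0.85 need Φ(δ − z_{0.0025}) = 0.85, so δ = z_{0.0025} + z_{0.15} = 2.807 + 1.036 = 3.843.
(For δ > 0 the lower-tail rejection region contributes negligibly to power, so the one-term inversion is standard.)
δ = d·√n ⇒ n = (δ/d)² = (3.843 / 0.7083)² = 29.44.
Rounding up, n = 30.

n = 30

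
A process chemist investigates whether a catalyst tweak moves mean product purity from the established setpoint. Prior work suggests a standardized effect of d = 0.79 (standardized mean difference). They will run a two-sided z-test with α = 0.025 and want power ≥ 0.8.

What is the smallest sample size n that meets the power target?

n = 16

For power 0.8 need Φ(δ − z_{0.0125}) = 0.8, so δ = z_{0.0125} + z_{0.20} = 2.241 + 0.842 = 3.083.
(Ignoring the negligible lower-tail rejection probability gives the usual closed-form inversion.)
δ = d·√n ⇒ n = (δ/d)² = (3.083 / 0.79)² = 15.23.
Rounding up, n = 16.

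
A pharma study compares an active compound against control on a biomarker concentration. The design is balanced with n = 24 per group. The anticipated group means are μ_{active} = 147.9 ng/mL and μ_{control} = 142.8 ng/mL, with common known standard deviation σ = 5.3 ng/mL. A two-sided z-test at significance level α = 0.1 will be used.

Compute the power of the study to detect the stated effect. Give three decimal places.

Standardized effect: d = |μ_{active} − μ_{control}| / σ = |147.9 − 142.8| / 5.3 = 0.9623
Noncentrality parameter: δ = d·√(n/2) = 0.9623 × √(24/2) = 3.3334
Critical value for a two-sided test at α = 0.1: z_{α/2} = 1.645.
Power = Φ(δ − 1.645) + Φ(−δ − 1.645) = Φ(1.689) + Φ(-4.978) = 0.9543 + 0.0000 = 0.9543.

Power ≈ 0.954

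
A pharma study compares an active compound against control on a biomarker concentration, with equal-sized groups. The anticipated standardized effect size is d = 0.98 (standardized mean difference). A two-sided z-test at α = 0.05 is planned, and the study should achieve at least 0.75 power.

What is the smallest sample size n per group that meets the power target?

n = 15 per group

For power 0.75 need Φ(δ − z_{0.025}) = 0.75, so δ = z_{0.025} + z_{0.25} = 1.960 + 0.674 = 2.634.
(The Φ(−δ − z_{α/2}) term is vanishingly small for δ > 0 and is dropped in the standard sample-size formula.)
δ = d·√(n/2) ⇒ n = 2(δ/d)² = 2 × (2.634 / 0.98)² = 14.45.
Round up to the next whole unit.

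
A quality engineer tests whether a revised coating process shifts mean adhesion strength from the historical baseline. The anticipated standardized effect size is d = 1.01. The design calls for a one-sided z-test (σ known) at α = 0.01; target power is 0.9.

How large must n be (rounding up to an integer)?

n = 13

For power 0.9 need Φ(δ − z_{0.01}) = 0.9, so δ = z_{0.01} + z_{0.10} = 2.326 + 1.282 = 3.608.
δ = d·√n ⇒ n = (δ/d)² = (3.608 / 1.01)² = 12.76.
Round up to the next whole unit.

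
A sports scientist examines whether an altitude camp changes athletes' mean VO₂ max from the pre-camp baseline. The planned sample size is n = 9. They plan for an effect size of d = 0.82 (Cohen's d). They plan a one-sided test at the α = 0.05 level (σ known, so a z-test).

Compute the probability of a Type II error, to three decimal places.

Noncentrality parameter: δ = d·√n = 0.82 × √9 = 2.4600
Critical value for a one-sided test at α = 0.05: z_α = 1.645.
Power = P(Z > 1.645 − δ) = Φ(0.815) = 0.7925.
Type II error: β = 1 − power = 1 − 0.7925 = 0.2075.

β ≈ 0.207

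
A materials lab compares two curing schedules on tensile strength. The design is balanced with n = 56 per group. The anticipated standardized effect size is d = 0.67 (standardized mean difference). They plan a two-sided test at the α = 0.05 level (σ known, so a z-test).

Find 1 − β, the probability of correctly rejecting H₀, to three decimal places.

Noncentrality parameter: δ = d·√(n/2) = 0.67 × √(56/2) = 3.5453
Critical value for a two-sided test at α = 0.05: z_{α/2} = 1.960.
Power = Φ(δ − 1.960) + Φ(−δ − 1.960) = Φ(1.585) + Φ(-5.505) = 0.9436 + 0.0000 = 0.9436.

Power ≈ 0.944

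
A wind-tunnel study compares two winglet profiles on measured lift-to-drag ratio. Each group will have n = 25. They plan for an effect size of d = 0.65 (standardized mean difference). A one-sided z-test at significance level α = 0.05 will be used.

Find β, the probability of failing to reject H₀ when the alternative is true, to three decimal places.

β ≈ 0.257

Noncentrality parameter: δ = d·√(n/2) = 0.65 × √(25/2) = 2.2981
Critical value for a one-sided test at α = 0.05: z_α = 1.645.
Power = Φ(δ − 1.645) = Φ(0.653) = 0.7432.
Type II error: β = 1 − power = 1 − 0.7432 = 0.2568.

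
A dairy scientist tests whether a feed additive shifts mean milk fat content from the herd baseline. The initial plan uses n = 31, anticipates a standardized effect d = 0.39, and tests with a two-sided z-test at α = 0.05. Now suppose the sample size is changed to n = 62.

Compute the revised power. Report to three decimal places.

Power ≈ 0.867

With n = 62: δ = d·√n = 0.39 × √62 = 3.0709. Critical value z_{0.025} = 1.960.
Revised power = Φ(δ − 1.960) + Φ(−δ − 1.960) = Φ(1.111) + Φ(-5.031) = 0.8667 + 0.0000 = 0.8667.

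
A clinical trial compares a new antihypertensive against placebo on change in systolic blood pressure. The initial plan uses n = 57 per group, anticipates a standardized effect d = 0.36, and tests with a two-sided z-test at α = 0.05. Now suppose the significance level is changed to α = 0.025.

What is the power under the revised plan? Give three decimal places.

δ = d·√(n/2) = 0.36 × √(57/2) = 1.9219 (unchanged). New critical value: z_{0.0125} = 2.241.
Revised power = Φ(δ − 2.241) + Φ(−δ − 2.241) = Φ(-0.320) + Φ(-4.163) = 0.3747 + 0.0000 = 0.3747.

Power ≈ 0.375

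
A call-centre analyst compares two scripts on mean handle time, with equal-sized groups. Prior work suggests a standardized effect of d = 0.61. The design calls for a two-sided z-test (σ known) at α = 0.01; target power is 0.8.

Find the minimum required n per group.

n = 63 per group

Set Φ(δ − 2.576) = 0.8; then δ − 2.576 = Φ⁻¹(0.8) = 0.842, giving δ = 3.417.
(Ignoring the negligible lower-tail rejection probability gives the usual closed-form inversion.)
δ = d·√(n/2) ⇒ n = 2(δ/d)² = 2 × (3.417 / 0.61)² = 62.77.
Round up to the next whole unit.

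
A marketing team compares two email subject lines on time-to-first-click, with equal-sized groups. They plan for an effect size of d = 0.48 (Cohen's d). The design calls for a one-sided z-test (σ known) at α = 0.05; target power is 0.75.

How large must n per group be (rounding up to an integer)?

n = 47 per group

Set Φ(δ − 1.645) = 0.75; then δ − 1.645 = Φ⁻¹(0.75) = 0.674, giving δ = 2.319.
δ = d·√(n/2) ⇒ n = 2(δ/d)² = 2 × (2.319 / 0.48)² = 46.70.
Round up to the next whole unit.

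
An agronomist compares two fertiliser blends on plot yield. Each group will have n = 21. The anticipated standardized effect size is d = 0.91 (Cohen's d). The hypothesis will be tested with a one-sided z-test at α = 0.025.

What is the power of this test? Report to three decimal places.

Noncentrality parameter: δ = d·√(n/2) = 0.91 × √(21/2) = 2.9487
One-sided α = 0.025 → critical value z_{0.025} = 1.960.
Power = P(Z > 1.960 − δ) = Φ(0.989) = 0.8386.

Power ≈ 0.839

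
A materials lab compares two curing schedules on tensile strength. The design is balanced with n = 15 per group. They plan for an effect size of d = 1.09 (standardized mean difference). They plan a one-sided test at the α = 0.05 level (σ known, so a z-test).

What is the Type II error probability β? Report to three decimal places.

β ≈ 0.090

Noncentrality parameter: δ = d·√(n/2) = 1.09 × √(15/2) = 2.9851
One-sided α = 0.05 → critical value z_{0.05} = 1.645.
Power = P(Z > 1.645 − δ) = Φ(1.340) = 0.9099.
Type II error: β = 1 − power = 1 − 0.9099 = 0.0901.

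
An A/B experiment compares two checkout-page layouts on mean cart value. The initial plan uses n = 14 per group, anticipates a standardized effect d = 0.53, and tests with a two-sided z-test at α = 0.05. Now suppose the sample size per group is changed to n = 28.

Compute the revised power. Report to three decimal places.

Power ≈ 0.509

With n = 28 per group: δ = d·√(n/2) = 0.53 × √(28/2) = 1.9831. Critical value z_{0.025} = 1.960.
Revised power = Φ(δ − 1.960) + Φ(−δ − 1.960) = Φ(0.023) + Φ(-3.943) = 0.5092 + 0.0000 = 0.5093.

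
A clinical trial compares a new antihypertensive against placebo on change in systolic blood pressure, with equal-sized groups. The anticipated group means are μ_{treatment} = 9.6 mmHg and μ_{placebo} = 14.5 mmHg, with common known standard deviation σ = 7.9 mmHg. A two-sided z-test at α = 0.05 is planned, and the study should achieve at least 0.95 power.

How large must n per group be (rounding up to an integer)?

Standardized effect: d = |μ_{treatment} − μ_{placebo}| / σ = |9.6 − 14.5| / 7.9 = 0.6203
Set Φ(δ − 1.960) = 0.95; then δ − 1.960 = Φ⁻¹(0.95) = 1.645, giving δ = 3.605.
(The Φ(−δ − z_{α/2}) term is vanishingly small for δ > 0 and is dropped in the standard sample-size formula.)
δ = d·√(n/2) ⇒ n = 2(δ/d)² = 2 × (3.605 / 0.6203)² = 67.56.
Rounding up, n = 68 per group.

n = 68 per group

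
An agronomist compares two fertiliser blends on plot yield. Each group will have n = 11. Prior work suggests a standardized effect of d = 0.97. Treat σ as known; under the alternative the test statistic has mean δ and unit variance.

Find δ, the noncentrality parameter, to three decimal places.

δ ≈ 2.275

δ = d·√(n/2) = 0.97 × √(11/2) = 2.2749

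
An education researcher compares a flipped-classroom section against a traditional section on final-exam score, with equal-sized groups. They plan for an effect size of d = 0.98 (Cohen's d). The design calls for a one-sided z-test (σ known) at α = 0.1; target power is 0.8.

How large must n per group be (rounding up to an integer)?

For power 0.8 need Φ(δ − z_{0.1}) = 0.8, so δ = z_{0.1} + z_{0.20} = 1.282 + 0.842 = 2.123.
δ = d·√(n/2) ⇒ n = 2(δ/d)² = 2 × (2.123 / 0.98)² = 9.39.
Round up to the next whole unit.

n = 10 per group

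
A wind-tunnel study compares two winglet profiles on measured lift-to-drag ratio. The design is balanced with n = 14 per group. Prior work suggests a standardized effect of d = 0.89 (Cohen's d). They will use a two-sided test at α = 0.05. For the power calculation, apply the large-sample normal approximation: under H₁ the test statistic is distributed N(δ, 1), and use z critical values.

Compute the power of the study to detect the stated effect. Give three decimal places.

Power ≈ 0.653

Noncentrality parameter: δ = d·√(n/2) = 0.89 × √(14/2) = 2.3547
Two-sided α = 0.05 → critical value z_{0.025} = 1.960.
Power = Φ(δ − 1.960) + Φ(−δ − 1.960) = Φ(0.395) + Φ(-4.315) = 0.6535 + 0.0000 = 0.6535.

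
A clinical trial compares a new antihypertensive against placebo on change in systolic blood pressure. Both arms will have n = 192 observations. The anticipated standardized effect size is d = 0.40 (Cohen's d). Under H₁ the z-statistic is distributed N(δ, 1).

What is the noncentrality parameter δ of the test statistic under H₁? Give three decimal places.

δ = d·√(n/2) = 0.40 × √(192/2) = 3.9192

δ ≈ 3.919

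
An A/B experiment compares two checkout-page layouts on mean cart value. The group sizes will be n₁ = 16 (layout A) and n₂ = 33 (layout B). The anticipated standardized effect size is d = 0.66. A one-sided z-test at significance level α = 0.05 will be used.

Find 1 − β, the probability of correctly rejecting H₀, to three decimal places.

Noncentrality parameter: δ = d / √(1/n₁ + 1/n₂) = 0.66 / √(1/16 + 1/33) = 2.1665
Critical value for a one-sided test at α = 0.05: z_α = 1.645.
Power = Φ(δ − 1.645) = Φ(0.522) = 0.6990.

Power ≈ 0.699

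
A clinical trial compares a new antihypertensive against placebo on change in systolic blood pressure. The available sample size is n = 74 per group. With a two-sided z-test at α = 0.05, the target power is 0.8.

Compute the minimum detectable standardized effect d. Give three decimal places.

Required noncentrality: δ = z_{0.025} + z_{0.20} = 1.960 + 0.842 = 2.802.
(The second rejection-region term Φ(−δ − z_{α/2}) is negligible and dropped.)
δ = d·√(n/2) ⇒ d = δ/√(n/2) = 2.802/√(74/2) = 0.4606.

d ≈ 0.461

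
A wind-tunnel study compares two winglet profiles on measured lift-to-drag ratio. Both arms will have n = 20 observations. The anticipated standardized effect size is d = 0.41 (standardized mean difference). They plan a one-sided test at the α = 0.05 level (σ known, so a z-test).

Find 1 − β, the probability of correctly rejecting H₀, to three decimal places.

Noncentrality parameter: δ = d·√(n/2) = 0.41 × √(20/2) = 1.2965
One-sided α = 0.05 → critical value z_{0.05} = 1.645.
Power = P(Z > 1.645 − δ) = Φ(-0.348) = 0.3638.

Power ≈ 0.364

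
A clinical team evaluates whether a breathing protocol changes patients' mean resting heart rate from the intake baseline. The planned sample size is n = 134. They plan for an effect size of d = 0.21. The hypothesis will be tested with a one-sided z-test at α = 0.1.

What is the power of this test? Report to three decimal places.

Power ≈ 0.875

Noncentrality parameter: δ = d·√n = 0.21 × √134 = 2.4309
One-sided α = 0.1 → critical value z_{0.1} = 1.282.
Power = Φ(δ − 1.282) = Φ(1.149) = 0.8748.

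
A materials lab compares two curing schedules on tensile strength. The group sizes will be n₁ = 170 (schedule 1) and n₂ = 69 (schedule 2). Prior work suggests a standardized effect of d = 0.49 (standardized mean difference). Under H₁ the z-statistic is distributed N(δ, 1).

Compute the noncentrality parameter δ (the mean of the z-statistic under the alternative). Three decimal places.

δ ≈ 3.433

The noncentrality parameter scales effect size by the design's sample-size factor: δ = d / √(1/n₁ + 1/n₂) = 0.49 / √(1/170 + 1/69) = 3.4328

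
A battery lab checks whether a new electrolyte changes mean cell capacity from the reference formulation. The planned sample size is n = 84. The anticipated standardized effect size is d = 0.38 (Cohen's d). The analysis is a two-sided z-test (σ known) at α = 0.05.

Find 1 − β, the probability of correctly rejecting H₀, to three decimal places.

Noncentrality parameter: δ = d·√n = 0.38 × √84 = 3.4828
Critical value for a two-sided test at α = 0.05: z_{α/2} = 1.960.
Power = Φ(δ − 1.960) + Φ(−δ − 1.960) = Φ(1.523) + Φ(-5.443) = 0.9361 + 0.0000 = 0.9361.

Power ≈ 0.936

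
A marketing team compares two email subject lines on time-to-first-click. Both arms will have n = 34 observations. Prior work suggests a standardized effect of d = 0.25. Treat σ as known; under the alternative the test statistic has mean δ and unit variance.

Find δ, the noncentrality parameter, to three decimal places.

The noncentrality parameter scales effect size by the design's sample-size factor: δ = d·√(n/2) = 0.25 × √(34/2) = 1.0308

δ ≈ 1.031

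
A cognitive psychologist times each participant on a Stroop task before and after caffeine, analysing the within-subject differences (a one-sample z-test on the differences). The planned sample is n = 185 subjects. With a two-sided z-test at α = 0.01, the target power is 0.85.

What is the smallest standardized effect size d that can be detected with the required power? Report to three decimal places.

d ≈ 0.266

Need Φ(δ − 2.576) = 0.85, so δ = 2.576 + 1.036 = 3.612.
(Lower-tail contribution to power is negligible for δ > 0.)
δ = d·√n ⇒ d = δ/√n = 3.612/√185 = 0.2656.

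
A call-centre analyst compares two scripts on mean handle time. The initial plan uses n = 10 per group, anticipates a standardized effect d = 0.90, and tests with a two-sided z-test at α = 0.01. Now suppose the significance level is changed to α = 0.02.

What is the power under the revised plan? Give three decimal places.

Power ≈ 0.377

δ = d·√(n/2) = 0.90 × √(10/2) = 2.0125 (unchanged). New critical value: z_{0.01} = 2.326.
Revised power = Φ(δ − 2.326) + Φ(−δ − 2.326) = Φ(-0.314) + Φ(-4.339) = 0.3768 + 0.0000 = 0.3768.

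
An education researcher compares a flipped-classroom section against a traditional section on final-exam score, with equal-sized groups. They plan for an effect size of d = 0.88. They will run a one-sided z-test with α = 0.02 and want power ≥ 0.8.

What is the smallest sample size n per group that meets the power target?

n = 22 per group

For power 0.8 need Φ(δ − z_{0.02}) = 0.8, so δ = z_{0.02} + z_{0.20} = 2.054 + 0.842 = 2.895.
δ = d·√(n/2) ⇒ n = 2(δ/d)² = 2 × (2.895 / 0.88)² = 21.65.
Round up to the next whole unit.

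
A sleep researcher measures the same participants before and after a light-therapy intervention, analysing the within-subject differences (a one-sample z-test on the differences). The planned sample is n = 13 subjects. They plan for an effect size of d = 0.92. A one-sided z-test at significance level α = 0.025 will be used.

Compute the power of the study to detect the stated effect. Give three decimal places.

Power ≈ 0.913

Noncentrality parameter: δ = d·√n = 0.92 × √13 = 3.3171
Critical value for a one-sided test at α = 0.025: z_α = 1.960.
Power = P(Z > 1.960 − δ) = Φ(1.357) = 0.9126.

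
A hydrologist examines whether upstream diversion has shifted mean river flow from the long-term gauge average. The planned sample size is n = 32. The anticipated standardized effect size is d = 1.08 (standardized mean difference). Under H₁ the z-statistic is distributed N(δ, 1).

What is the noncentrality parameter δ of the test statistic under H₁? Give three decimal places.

δ = d·√n = 1.08 × √32 = 6.1094

δ ≈ 6.109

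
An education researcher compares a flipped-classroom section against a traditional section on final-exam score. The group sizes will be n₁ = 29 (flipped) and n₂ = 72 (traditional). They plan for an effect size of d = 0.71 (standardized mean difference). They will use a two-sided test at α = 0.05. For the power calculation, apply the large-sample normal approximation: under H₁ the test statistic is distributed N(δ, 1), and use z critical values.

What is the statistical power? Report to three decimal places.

Noncentrality parameter: δ = d / √(1/n₁ + 1/n₂) = 0.71 / √(1/29 + 1/72) = 3.2282
Two-sided α = 0.05 → critical value z_{0.025} = 1.960.
Power = Φ(δ − 1.960) + Φ(−δ − 1.960) = Φ(1.268) + Φ(-5.188) = 0.8976 + 0.0000 = 0.8976.

Power ≈ 0.898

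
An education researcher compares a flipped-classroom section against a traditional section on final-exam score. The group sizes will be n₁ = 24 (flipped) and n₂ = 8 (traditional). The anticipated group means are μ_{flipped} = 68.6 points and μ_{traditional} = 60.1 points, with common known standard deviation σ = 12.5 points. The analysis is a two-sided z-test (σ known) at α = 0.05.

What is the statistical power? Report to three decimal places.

Power ≈ 0.384

Standardized effect: d = |μ_{flipped} − μ_{traditional}| / σ = |68.6 − 60.1| / 12.5 = 0.6800
Noncentrality parameter: δ = d / √(1/n₁ + 1/n₂) = 0.6800 / √(1/24 + 1/8) = 1.6657
Two-sided α = 0.05 → critical value z_{0.025} = 1.960.
Power = Φ(δ − 1.960) + Φ(−δ − 1.960) = Φ(-0.294) + Φ(-3.626) = 0.3843 + 0.0001 = 0.3844.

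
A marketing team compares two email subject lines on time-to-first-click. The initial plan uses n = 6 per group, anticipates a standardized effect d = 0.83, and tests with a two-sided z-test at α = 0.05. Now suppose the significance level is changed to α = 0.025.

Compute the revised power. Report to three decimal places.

δ = d·√(n/2) = 0.83 × √(6/2) = 1.4376 (unchanged). New critical value: z_{0.0125} = 2.241.
Revised power = Φ(δ − 2.241) + Φ(−δ − 2.241) = Φ(-0.804) + Φ(-3.679) = 0.2108 + 0.0001 = 0.2109.

Power ≈ 0.211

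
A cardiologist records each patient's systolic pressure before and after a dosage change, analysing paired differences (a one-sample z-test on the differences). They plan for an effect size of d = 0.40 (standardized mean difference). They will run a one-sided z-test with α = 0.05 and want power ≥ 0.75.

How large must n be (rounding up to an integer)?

Set Φ(δ − 1.645) = 0.75; then δ − 1.645 = Φ⁻¹(0.75) = 0.674, giving δ = 2.319.
δ = d·√n ⇒ n = (δ/d)² = (2.319 / 0.40)² = 33.62.
Rounding up, n = 34.

n = 34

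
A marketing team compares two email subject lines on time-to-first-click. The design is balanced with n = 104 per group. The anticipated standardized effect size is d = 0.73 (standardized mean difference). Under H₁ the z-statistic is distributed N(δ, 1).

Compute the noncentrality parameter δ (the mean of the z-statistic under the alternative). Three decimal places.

δ ≈ 5.264

The noncentrality parameter scales effect size by the design's sample-size factor: δ = d·√(n/2) = 0.73 × √(104/2) = 5.2641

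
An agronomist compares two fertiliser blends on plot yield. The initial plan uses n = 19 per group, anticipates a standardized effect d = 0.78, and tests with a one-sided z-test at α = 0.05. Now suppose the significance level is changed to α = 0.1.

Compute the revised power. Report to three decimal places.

δ = d·√(n/2) = 0.78 × √(19/2) = 2.4041 (unchanged). New critical value: z_{0.1} = 1.282.
Revised power = Φ(δ − 1.282) = Φ(1.123) = 0.8692.

Power ≈ 0.869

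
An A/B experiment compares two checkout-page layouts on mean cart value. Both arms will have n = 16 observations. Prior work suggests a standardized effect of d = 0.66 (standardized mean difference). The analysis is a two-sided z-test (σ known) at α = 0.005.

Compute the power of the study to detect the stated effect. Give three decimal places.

Power ≈ 0.174

Noncentrality parameter: δ = d·√(n/2) = 0.66 × √(16/2) = 1.8668
Critical value for a two-sided test at α = 0.005: z_{α/2} = 2.807.
Power = Φ(δ − 2.807) + Φ(−δ − 2.807) = Φ(-0.940) + Φ(-4.674) = 0.1735 + 0.0000 = 0.1735.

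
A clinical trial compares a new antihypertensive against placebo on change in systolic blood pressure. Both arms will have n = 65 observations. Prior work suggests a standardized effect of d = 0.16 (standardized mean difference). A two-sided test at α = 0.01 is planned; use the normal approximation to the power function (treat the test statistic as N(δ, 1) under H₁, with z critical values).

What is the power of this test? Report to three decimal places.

Power ≈ 0.048

Noncentrality parameter: δ = d·√(n/2) = 0.16 × √(65/2) = 0.9121
Critical value for a two-sided test at α = 0.01: z_{α/2} = 2.576.
Power = Φ(δ − 2.576) + Φ(−δ − 2.576) = Φ(-1.664) + Φ(-3.488) = 0.0481 + 0.0002 = 0.0483.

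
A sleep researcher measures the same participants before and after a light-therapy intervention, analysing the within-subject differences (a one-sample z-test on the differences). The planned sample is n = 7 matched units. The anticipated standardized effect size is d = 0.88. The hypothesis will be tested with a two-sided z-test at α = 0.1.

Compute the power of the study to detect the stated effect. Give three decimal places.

Noncentrality parameter: δ = d·√n = 0.88 × √7 = 2.3283
Critical value for a two-sided test at α = 0.1: z_{α/2} = 1.645.
Power = Φ(δ − 1.645) + Φ(−δ − 1.645) = Φ(0.683) + Φ(-3.973) = 0.7528 + 0.0000 = 0.7529.

Power ≈ 0.753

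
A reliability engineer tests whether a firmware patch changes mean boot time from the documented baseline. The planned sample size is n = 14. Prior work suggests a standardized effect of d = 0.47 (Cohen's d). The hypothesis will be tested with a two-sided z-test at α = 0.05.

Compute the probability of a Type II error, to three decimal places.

Noncentrality parameter: δ = d·√n = 0.47 × √14 = 1.7586
Critical value for a two-sided test at α = 0.05: z_{α/2} = 1.960.
Power = Φ(δ − 1.960) + Φ(−δ − 1.960) = Φ(-0.201) + Φ(-3.719) = 0.4202 + 0.0001 = 0.4203.
Type II error: β = 1 − power = 1 − 0.4203 = 0.5797.

β ≈ 0.580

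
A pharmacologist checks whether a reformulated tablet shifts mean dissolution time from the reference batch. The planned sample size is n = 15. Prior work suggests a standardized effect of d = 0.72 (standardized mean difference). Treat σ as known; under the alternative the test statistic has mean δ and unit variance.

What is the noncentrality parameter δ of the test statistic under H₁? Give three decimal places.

The noncentrality parameter scales effect size by the design's sample-size factor: δ = d·√n = 0.72 × √15 = 2.7885

δ ≈ 2.789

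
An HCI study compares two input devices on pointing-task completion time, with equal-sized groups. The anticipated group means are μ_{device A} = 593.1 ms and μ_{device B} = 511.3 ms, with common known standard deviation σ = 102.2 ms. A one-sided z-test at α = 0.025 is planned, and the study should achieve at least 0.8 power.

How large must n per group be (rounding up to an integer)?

Standardized effect: d = |μ_{device A} − μ_{device B}| / σ = |593.1 − 511.3| / 102.2 = 0.8004
For power 0.8 need Φ(δ − z_{0.025}) = 0.8, so δ = z_{0.025} + z_{0.20} = 1.960 + 0.842 = 2.802.
δ = d·√(n/2) ⇒ n = 2(δ/d)² = 2 × (2.802 / 0.8004)² = 24.50.
Rounding up, n = 25 per group.

n = 25 per group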